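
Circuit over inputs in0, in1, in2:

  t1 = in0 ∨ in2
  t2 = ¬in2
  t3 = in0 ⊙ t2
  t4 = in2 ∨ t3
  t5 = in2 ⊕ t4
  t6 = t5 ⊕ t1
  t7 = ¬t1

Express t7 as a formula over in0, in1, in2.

¬(in0 ∨ in2)

t1 = in0 ∨ in2
t7 = ¬t1 = ¬(in0 ∨ in2)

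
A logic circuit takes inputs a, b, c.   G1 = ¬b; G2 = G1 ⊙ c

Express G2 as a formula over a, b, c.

G1 = ¬b
G2 = G1 ⊙ c = ¬b ⊙ c

¬b ⊙ c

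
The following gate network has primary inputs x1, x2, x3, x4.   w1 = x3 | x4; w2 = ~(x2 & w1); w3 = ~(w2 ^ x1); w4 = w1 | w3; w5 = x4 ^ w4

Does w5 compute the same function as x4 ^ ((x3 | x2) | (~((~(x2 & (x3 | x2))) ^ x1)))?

w1 = x3 | x4
w2 = ~(x2 & w1) = ~(x2 & (x3 | x4))
w3 = ~(w2 ^ x1) = ~((~(x2 & (x3 | x4))) ^ x1)
w4 = w1 | w3 = (x3 | x4) | (~((~(x2 & (x3 | x4))) ^ x1))
w5 = x4 ^ w4 = x4 ^ ((x3 | x4) | (~((~(x2 & (x3 | x4))) ^ x1)))
At x1=0, x2=0, x3=0, x4=1: circuit gives 0, formula gives 1.

No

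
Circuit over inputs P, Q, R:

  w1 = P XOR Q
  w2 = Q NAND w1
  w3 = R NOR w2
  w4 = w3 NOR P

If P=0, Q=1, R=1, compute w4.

1

w1 = 0 XOR 1 = 1
w2 = 1 NAND 1 = 0
w3 = 1 NOR 0 = 0
w4 = 0 NOR 0 = 1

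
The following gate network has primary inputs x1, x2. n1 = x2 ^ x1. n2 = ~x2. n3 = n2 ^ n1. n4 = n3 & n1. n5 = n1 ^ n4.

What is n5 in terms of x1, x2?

(x2 ^ x1) ^ ((~x2 ^ (x2 ^ x1)) & (x2 ^ x1))

n1 = x2 ^ x1
n2 = ~x2
n3 = n2 ^ n1 = ~x2 ^ (x2 ^ x1)
n4 = n3 & n1 = (~x2 ^ (x2 ^ x1)) & (x2 ^ x1)
n5 = n1 ^ n4 = (x2 ^ x1) ^ ((~x2 ^ (x2 ^ x1)) & (x2 ^ x1))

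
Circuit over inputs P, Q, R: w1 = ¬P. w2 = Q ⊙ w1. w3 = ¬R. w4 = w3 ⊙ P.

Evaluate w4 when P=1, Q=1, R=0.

1

w3 = ¬0 = 1
w4 = 1 ⊙ 1 = 1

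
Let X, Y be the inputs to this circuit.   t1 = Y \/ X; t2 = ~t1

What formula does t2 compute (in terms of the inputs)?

~(Y \/ X)

t1 = Y \/ X
t2 = ~t1 = ~(Y \/ X)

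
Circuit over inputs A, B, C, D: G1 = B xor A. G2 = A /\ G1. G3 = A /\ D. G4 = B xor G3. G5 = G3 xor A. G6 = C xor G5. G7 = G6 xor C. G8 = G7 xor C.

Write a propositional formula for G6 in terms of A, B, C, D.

C xor ((A /\ D) xor A)

G3 = A /\ D
G5 = G3 xor A = (A /\ D) xor A
G6 = C xor G5 = C xor ((A /\ D) xor A)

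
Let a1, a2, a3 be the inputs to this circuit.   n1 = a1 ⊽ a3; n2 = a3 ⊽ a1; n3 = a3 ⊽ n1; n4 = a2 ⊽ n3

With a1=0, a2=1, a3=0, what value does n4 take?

0

n1 = 0 ⊽ 0 = 1
n3 = 0 ⊽ 1 = 0
n4 = 1 ⊽ 0 = 0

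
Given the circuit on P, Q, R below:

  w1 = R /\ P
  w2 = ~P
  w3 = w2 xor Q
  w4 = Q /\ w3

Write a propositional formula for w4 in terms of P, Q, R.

w2 = ~P
w3 = w2 xor Q = ~P xor Q
w4 = Q /\ w3 = Q /\ (~P xor Q)

Q /\ (~P xor Q)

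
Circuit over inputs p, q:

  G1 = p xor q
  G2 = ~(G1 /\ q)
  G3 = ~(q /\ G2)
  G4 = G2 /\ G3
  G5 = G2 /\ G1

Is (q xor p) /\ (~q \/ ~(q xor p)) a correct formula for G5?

Yes

G1 = p xor q
G2 = ~(G1 /\ q) = ~((p xor q) /\ q)
G5 = G2 /\ G1 = (~((p xor q) /\ q)) /\ (p xor q)
At p=0, q=0: circuit gives 0, formula gives 0.
At p=1, q=0: circuit gives 1, formula gives 1.
Agrees on all 4 inputs.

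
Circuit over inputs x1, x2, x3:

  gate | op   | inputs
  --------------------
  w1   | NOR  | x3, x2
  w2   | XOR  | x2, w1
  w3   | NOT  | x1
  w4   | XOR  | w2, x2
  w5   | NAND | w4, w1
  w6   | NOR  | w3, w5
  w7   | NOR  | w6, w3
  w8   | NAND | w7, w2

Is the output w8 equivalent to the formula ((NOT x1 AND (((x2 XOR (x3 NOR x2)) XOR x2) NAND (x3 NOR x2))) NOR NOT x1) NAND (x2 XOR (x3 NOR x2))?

No

w1 = x3 NOR x2
w2 = x2 XOR w1 = x2 XOR (x3 NOR x2)
w3 = NOT x1
w4 = w2 XOR x2 = (x2 XOR (x3 NOR x2)) XOR x2
w5 = w4 NAND w1 = ((x2 XOR (x3 NOR x2)) XOR x2) NAND (x3 NOR x2)
w6 = w3 NOR w5 = NOT x1 NOR (((x2 XOR (x3 NOR x2)) XOR x2) NAND (x3 NOR x2))
w7 = w6 NOR w3 = (NOT x1 NOR (((x2 XOR (x3 NOR x2)) XOR x2) NAND (x3 NOR x2))) NOR NOT x1
w8 = w7 NAND w2 = ((NOT x1 NOR (((x2 XOR (x3 NOR x2)) XOR x2) NAND (x3 NOR x2))) NOR NOT x1) NAND (x2 XOR (x3 NOR x2))
At x1=1, x2=0, x3=0: circuit gives 1, formula gives 0.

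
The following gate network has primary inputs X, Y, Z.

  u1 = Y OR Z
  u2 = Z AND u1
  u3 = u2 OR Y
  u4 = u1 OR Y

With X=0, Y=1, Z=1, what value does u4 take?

u1 = 1 OR 1 = 1
u4 = 1 OR 1 = 1

1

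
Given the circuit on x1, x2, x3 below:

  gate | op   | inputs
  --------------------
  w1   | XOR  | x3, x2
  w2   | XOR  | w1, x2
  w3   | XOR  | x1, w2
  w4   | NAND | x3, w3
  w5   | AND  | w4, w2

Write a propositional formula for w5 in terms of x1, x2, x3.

(x3 NAND (x1 XOR ((x3 XOR x2) XOR x2))) AND ((x3 XOR x2) XOR x2)

w1 = x3 XOR x2
w2 = w1 XOR x2 = (x3 XOR x2) XOR x2
w3 = x1 XOR w2 = x1 XOR ((x3 XOR x2) XOR x2)
w4 = x3 NAND w3 = x3 NAND (x1 XOR ((x3 XOR x2) XOR x2))
w5 = w4 AND w2 = (x3 NAND (x1 XOR ((x3 XOR x2) XOR x2))) AND ((x3 XOR x2) XOR x2)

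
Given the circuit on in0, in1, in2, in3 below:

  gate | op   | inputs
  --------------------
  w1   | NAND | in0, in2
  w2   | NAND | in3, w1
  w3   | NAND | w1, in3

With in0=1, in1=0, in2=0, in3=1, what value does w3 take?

w1 = 1 NAND 0 = 1
w3 = 1 NAND 1 = 0

0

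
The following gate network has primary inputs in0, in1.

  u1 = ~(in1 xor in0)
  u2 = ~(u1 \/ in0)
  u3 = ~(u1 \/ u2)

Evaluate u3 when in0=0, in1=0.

0

u1 = ~(0 xor 0) = 1
u2 = ~(1 \/ 0) = 0
u3 = ~(1 \/ 0) = 0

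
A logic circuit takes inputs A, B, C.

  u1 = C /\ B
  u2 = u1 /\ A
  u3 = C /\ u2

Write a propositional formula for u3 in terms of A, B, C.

C /\ ((C /\ B) /\ A)

u1 = C /\ B
u2 = u1 /\ A = (C /\ B) /\ A
u3 = C /\ u2 = C /\ ((C /\ B) /\ A)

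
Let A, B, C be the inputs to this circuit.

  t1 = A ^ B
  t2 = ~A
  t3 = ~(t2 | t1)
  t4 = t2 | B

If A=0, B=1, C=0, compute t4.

t2 = ~0 = 1
t4 = 1 | 1 = 1

1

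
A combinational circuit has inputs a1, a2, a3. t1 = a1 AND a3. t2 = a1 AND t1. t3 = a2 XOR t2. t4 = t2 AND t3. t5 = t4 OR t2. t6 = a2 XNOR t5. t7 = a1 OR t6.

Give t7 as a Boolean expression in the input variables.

a1 OR (a2 XNOR (((a1 AND (a1 AND a3)) AND (a2 XOR (a1 AND (a1 AND a3)))) OR (a1 AND (a1 AND a3))))

t1 = a1 AND a3
t2 = a1 AND t1 = a1 AND (a1 AND a3)
t3 = a2 XOR t2 = a2 XOR (a1 AND (a1 AND a3))
t4 = t2 AND t3 = (a1 AND (a1 AND a3)) AND (a2 XOR (a1 AND (a1 AND a3)))
t5 = t4 OR t2 = ((a1 AND (a1 AND a3)) AND (a2 XOR (a1 AND (a1 AND a3)))) OR (a1 AND (a1 AND a3))
t6 = a2 XNOR t5 = a2 XNOR (((a1 AND (a1 AND a3)) AND (a2 XOR (a1 AND (a1 AND a3)))) OR (a1 AND (a1 AND a3)))
t7 = a1 OR t6 = a1 OR (a2 XNOR (((a1 AND (a1 AND a3)) AND (a2 XOR (a1 AND (a1 AND a3)))) OR (a1 AND (a1 AND a3))))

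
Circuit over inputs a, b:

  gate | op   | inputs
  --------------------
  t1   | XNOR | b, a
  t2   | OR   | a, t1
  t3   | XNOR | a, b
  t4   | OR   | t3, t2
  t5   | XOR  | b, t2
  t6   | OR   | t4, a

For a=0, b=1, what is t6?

t1 = 1 XNOR 0 = 0
t2 = 0 OR 0 = 0
t3 = 0 XNOR 1 = 0
t4 = 0 OR 0 = 0
t6 = 0 OR 0 = 0

0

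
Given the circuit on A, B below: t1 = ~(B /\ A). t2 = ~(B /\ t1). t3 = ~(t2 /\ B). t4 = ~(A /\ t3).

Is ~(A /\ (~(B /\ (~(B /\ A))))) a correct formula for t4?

t1 = ~(B /\ A)
t2 = ~(B /\ t1) = ~(B /\ (~(B /\ A)))
t3 = ~(t2 /\ B) = ~((~(B /\ (~(B /\ A)))) /\ B)
t4 = ~(A /\ t3) = ~(A /\ (~((~(B /\ (~(B /\ A)))) /\ B)))
At A=1, B=1: circuit gives 1, formula gives 0.

No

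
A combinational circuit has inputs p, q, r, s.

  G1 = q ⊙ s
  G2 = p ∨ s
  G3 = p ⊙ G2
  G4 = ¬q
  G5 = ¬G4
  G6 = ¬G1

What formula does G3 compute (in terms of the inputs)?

G2 = p ∨ s
G3 = p ⊙ G2 = p ⊙ (p ∨ s)

p ⊙ (p ∨ s)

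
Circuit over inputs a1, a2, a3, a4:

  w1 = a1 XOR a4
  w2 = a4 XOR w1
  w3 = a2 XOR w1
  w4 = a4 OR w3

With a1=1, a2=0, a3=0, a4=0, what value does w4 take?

1

w1 = 1 XOR 0 = 1
w3 = 0 XOR 1 = 1
w4 = 0 OR 1 = 1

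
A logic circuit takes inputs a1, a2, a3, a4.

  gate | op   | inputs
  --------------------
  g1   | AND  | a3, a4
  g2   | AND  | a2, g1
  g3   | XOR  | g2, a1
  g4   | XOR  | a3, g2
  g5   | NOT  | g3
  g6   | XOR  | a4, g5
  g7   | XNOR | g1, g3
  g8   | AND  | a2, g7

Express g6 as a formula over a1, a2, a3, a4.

a4 XOR NOT ((a2 AND (a3 AND a4)) XOR a1)

g1 = a3 AND a4
g2 = a2 AND g1 = a2 AND (a3 AND a4)
g3 = g2 XOR a1 = (a2 AND (a3 AND a4)) XOR a1
g5 = NOT g3 = NOT ((a2 AND (a3 AND a4)) XOR a1)
g6 = a4 XOR g5 = a4 XOR NOT ((a2 AND (a3 AND a4)) XOR a1)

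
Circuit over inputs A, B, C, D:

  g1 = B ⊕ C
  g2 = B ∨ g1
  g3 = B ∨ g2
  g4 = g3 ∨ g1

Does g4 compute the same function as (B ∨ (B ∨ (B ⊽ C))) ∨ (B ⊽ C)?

No

g1 = B ⊕ C
g2 = B ∨ g1 = B ∨ (B ⊕ C)
g3 = B ∨ g2 = B ∨ (B ∨ (B ⊕ C))
g4 = g3 ∨ g1 = (B ∨ (B ∨ (B ⊕ C))) ∨ (B ⊕ C)
At A=0, B=0, C=0, D=0: circuit gives 0, formula gives 1.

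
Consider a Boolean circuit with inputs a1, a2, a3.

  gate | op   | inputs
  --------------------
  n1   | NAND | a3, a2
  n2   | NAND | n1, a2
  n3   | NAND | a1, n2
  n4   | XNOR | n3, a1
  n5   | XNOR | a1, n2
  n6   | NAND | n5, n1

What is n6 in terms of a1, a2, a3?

(a1 XNOR ((a3 NAND a2) NAND a2)) NAND (a3 NAND a2)

n1 = a3 NAND a2
n2 = n1 NAND a2 = (a3 NAND a2) NAND a2
n5 = a1 XNOR n2 = a1 XNOR ((a3 NAND a2) NAND a2)
n6 = n5 NAND n1 = (a1 XNOR ((a3 NAND a2) NAND a2)) NAND (a3 NAND a2)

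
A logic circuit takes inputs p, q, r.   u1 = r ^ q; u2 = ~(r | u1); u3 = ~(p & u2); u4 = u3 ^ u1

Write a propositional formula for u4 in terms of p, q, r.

u1 = r ^ q
u2 = ~(r | u1) = ~(r | (r ^ q))
u3 = ~(p & u2) = ~(p & (~(r | (r ^ q))))
u4 = u3 ^ u1 = (~(p & (~(r | (r ^ q))))) ^ (r ^ q)

(~(p & (~(r | (r ^ q))))) ^ (r ^ q)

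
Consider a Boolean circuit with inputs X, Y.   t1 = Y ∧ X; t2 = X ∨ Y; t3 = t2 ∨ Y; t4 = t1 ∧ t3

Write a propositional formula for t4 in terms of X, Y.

t1 = Y ∧ X
t2 = X ∨ Y
t3 = t2 ∨ Y = (X ∨ Y) ∨ Y
t4 = t1 ∧ t3 = (Y ∧ X) ∧ ((X ∨ Y) ∨ Y)

(Y ∧ X) ∧ ((X ∨ Y) ∨ Y)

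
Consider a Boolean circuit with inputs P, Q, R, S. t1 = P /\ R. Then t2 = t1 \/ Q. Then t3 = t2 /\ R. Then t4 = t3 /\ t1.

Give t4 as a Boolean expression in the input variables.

t1 = P /\ R
t2 = t1 \/ Q = (P /\ R) \/ Q
t3 = t2 /\ R = ((P /\ R) \/ Q) /\ R
t4 = t3 /\ t1 = (((P /\ R) \/ Q) /\ R) /\ (P /\ R)

(((P /\ R) \/ Q) /\ R) /\ (P /\ R)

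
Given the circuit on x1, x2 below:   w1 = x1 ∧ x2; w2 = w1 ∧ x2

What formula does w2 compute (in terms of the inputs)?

w1 = x1 ∧ x2
w2 = w1 ∧ x2 = (x1 ∧ x2) ∧ x2

(x1 ∧ x2) ∧ x2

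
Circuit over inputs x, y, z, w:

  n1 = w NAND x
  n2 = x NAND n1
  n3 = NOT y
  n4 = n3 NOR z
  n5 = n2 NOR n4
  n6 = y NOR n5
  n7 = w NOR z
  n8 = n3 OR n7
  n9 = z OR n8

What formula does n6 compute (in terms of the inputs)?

n1 = w NAND x
n2 = x NAND n1 = x NAND (w NAND x)
n3 = NOT y
n4 = n3 NOR z = NOT y NOR z
n5 = n2 NOR n4 = (x NAND (w NAND x)) NOR (NOT y NOR z)
n6 = y NOR n5 = y NOR ((x NAND (w NAND x)) NOR (NOT y NOR z))

y NOR ((x NAND (w NAND x)) NOR (NOT y NOR z))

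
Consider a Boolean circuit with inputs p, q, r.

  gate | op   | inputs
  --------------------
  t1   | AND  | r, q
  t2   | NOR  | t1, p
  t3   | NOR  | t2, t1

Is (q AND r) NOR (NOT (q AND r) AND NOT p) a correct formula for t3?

Yes

t1 = r AND q
t2 = t1 NOR p = (r AND q) NOR p
t3 = t2 NOR t1 = ((r AND q) NOR p) NOR (r AND q)
At p=0, q=0, r=0: circuit gives 0, formula gives 0.
At p=1, q=0, r=0: circuit gives 1, formula gives 1.
Agrees on all 8 inputs.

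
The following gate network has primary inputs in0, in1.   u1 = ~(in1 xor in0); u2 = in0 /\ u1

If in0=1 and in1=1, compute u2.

1

u1 = ~(1 xor 1) = 1
u2 = 1 /\ 1 = 1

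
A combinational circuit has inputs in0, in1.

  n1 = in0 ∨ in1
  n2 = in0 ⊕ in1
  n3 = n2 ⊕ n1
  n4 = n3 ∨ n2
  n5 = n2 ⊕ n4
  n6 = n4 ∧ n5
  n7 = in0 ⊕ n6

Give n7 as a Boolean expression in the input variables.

n1 = in0 ∨ in1
n2 = in0 ⊕ in1
n3 = n2 ⊕ n1 = (in0 ⊕ in1) ⊕ (in0 ∨ in1)
n4 = n3 ∨ n2 = ((in0 ⊕ in1) ⊕ (in0 ∨ in1)) ∨ (in0 ⊕ in1)
n5 = n2 ⊕ n4 = (in0 ⊕ in1) ⊕ (((in0 ⊕ in1) ⊕ (in0 ∨ in1)) ∨ (in0 ⊕ in1))
n6 = n4 ∧ n5 = (((in0 ⊕ in1) ⊕ (in0 ∨ in1)) ∨ (in0 ⊕ in1)) ∧ ((in0 ⊕ in1) ⊕ (((in0 ⊕ in1) ⊕ (in0 ∨ in1)) ∨ (in0 ⊕ in1)))
n7 = in0 ⊕ n6 = in0 ⊕ ((((in0 ⊕ in1) ⊕ (in0 ∨ in1)) ∨ (in0 ⊕ in1)) ∧ ((in0 ⊕ in1) ⊕ (((in0 ⊕ in1) ⊕ (in0 ∨ in1)) ∨ (in0 ⊕ in1))))

in0 ⊕ ((((in0 ⊕ in1) ⊕ (in0 ∨ in1)) ∨ (in0 ⊕ in1)) ∧ ((in0 ⊕ in1) ⊕ (((in0 ⊕ in1) ⊕ (in0 ∨ in1)) ∨ (in0 ⊕ in1))))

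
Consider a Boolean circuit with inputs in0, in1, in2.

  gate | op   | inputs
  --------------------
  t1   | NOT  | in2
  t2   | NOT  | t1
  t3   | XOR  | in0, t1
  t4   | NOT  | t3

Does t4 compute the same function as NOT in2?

t1 = NOT in2
t3 = in0 XOR t1 = in0 XOR NOT in2
t4 = NOT t3 = NOT (in0 XOR NOT in2)
At in0=0, in1=0, in2=0: circuit gives 0, formula gives 1.

No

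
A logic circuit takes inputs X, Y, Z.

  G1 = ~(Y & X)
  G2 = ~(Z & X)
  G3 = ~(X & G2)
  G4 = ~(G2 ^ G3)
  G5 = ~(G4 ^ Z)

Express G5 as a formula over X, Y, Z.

G2 = ~(Z & X)
G3 = ~(X & G2) = ~(X & (~(Z & X)))
G4 = ~(G2 ^ G3) = ~((~(Z & X)) ^ (~(X & (~(Z & X)))))
G5 = ~(G4 ^ Z) = ~((~((~(Z & X)) ^ (~(X & (~(Z & X)))))) ^ Z)

~((~((~(Z & X)) ^ (~(X & (~(Z & X)))))) ^ Z)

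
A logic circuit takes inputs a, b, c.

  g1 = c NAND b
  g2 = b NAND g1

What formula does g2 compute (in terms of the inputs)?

g1 = c NAND b
g2 = b NAND g1 = b NAND (c NAND b)

b NAND (c NAND b)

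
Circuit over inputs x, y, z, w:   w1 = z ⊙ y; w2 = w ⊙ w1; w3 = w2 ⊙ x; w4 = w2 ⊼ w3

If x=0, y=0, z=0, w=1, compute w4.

1

w1 = 0 ⊙ 0 = 1
w2 = 1 ⊙ 1 = 1
w3 = 1 ⊙ 0 = 0
w4 = 1 ⊼ 0 = 1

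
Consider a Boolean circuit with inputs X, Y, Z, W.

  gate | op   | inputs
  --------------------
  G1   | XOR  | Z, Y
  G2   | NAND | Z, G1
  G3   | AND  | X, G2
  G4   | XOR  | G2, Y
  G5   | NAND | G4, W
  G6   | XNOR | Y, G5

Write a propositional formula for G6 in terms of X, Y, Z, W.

Y XNOR (((Z NAND (Z XOR Y)) XOR Y) NAND W)

G1 = Z XOR Y
G2 = Z NAND G1 = Z NAND (Z XOR Y)
G4 = G2 XOR Y = (Z NAND (Z XOR Y)) XOR Y
G5 = G4 NAND W = ((Z NAND (Z XOR Y)) XOR Y) NAND W
G6 = Y XNOR G5 = Y XNOR (((Z NAND (Z XOR Y)) XOR Y) NAND W)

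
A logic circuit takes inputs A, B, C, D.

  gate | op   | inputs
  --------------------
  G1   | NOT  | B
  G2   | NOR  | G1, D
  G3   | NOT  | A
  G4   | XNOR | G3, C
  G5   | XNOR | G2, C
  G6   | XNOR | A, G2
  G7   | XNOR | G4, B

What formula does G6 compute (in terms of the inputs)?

G1 = NOT B
G2 = G1 NOR D = NOT B NOR D
G6 = A XNOR G2 = A XNOR (NOT B NOR D)

A XNOR (NOT B NOR D)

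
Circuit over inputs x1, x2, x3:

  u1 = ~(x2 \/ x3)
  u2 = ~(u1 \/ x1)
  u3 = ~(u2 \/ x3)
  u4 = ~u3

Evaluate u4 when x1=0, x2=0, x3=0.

u1 = ~(0 \/ 0) = 1
u2 = ~(1 \/ 0) = 0
u3 = ~(0 \/ 0) = 1
u4 = ~1 = 0

0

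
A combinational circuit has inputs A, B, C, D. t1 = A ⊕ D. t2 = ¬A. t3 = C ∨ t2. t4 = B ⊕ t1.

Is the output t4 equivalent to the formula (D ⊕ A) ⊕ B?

t1 = A ⊕ D
t4 = B ⊕ t1 = B ⊕ (A ⊕ D)
At A=0, B=0, C=0, D=0: circuit gives 0, formula gives 0.
At A=0, B=0, C=0, D=1: circuit gives 1, formula gives 1.
Agrees on all 16 inputs.

Yes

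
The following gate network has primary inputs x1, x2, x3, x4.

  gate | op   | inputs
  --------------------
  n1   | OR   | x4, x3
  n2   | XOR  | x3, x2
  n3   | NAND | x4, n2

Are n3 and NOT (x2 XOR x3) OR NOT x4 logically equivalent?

n2 = x3 XOR x2
n3 = x4 NAND n2 = x4 NAND (x3 XOR x2)
At x1=0, x2=0, x3=1, x4=1: circuit gives 0, formula gives 0.
At x1=0, x2=0, x3=0, x4=0: circuit gives 1, formula gives 1.
Agrees on all 16 inputs.

Yes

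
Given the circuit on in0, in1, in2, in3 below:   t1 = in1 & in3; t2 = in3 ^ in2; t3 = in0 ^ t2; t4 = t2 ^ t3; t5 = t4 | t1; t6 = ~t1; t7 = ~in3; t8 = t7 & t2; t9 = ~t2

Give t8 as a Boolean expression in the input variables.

~in3 & (in3 ^ in2)

t2 = in3 ^ in2
t7 = ~in3
t8 = t7 & t2 = ~in3 & (in3 ^ in2)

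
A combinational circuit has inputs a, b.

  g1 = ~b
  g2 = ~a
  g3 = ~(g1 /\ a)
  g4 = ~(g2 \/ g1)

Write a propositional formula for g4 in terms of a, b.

g1 = ~b
g2 = ~a
g4 = ~(g2 \/ g1) = ~(~a \/ ~b)

~(~a \/ ~b)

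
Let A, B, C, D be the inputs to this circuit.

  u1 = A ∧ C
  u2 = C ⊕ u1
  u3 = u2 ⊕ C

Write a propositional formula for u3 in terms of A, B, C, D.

u1 = A ∧ C
u2 = C ⊕ u1 = C ⊕ (A ∧ C)
u3 = u2 ⊕ C = (C ⊕ (A ∧ C)) ⊕ C

(C ⊕ (A ∧ C)) ⊕ C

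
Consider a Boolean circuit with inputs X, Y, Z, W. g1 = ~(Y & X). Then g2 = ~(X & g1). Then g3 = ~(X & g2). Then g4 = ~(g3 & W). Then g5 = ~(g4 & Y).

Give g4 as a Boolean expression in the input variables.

~((~(X & (~(X & (~(Y & X)))))) & W)

g1 = ~(Y & X)
g2 = ~(X & g1) = ~(X & (~(Y & X)))
g3 = ~(X & g2) = ~(X & (~(X & (~(Y & X)))))
g4 = ~(g3 & W) = ~((~(X & (~(X & (~(Y & X)))))) & W)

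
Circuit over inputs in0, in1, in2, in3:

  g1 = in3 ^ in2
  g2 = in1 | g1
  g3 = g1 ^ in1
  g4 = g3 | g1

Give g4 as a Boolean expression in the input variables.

((in3 ^ in2) ^ in1) | (in3 ^ in2)

g1 = in3 ^ in2
g3 = g1 ^ in1 = (in3 ^ in2) ^ in1
g4 = g3 | g1 = ((in3 ^ in2) ^ in1) | (in3 ^ in2)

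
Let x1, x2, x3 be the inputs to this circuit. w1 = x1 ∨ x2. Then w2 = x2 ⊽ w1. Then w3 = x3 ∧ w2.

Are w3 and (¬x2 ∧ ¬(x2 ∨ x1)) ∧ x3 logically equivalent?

w1 = x1 ∨ x2
w2 = x2 ⊽ w1 = x2 ⊽ (x1 ∨ x2)
w3 = x3 ∧ w2 = x3 ∧ (x2 ⊽ (x1 ∨ x2))
At x1=0, x2=0, x3=0: circuit gives 0, formula gives 0.
At x1=0, x2=0, x3=1: circuit gives 1, formula gives 1.
Agrees on all 8 inputs.

Yes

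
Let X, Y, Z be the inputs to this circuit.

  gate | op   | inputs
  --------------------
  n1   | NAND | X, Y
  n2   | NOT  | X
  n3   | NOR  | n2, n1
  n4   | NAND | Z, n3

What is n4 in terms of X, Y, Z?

Z NAND (NOT X NOR (X NAND Y))

n1 = X NAND Y
n2 = NOT X
n3 = n2 NOR n1 = NOT X NOR (X NAND Y)
n4 = Z NAND n3 = Z NAND (NOT X NOR (X NAND Y))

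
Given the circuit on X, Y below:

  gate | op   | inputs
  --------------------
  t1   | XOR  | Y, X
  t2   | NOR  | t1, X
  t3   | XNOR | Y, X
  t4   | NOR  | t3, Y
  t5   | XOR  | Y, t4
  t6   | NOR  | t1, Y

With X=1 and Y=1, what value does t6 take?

0

t1 = 1 XOR 1 = 0
t6 = 0 NOR 1 = 0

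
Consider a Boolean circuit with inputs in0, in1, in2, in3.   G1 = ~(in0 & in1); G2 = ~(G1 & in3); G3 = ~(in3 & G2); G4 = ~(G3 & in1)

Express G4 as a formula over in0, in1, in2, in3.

~((~(in3 & (~((~(in0 & in1)) & in3)))) & in1)

G1 = ~(in0 & in1)
G2 = ~(G1 & in3) = ~((~(in0 & in1)) & in3)
G3 = ~(in3 & G2) = ~(in3 & (~((~(in0 & in1)) & in3)))
G4 = ~(G3 & in1) = ~((~(in3 & (~((~(in0 & in1)) & in3)))) & in1)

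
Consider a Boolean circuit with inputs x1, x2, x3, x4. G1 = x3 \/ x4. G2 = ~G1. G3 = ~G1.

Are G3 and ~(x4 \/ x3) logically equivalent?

Yes

G1 = x3 \/ x4
G3 = ~G1 = ~(x3 \/ x4)
At x1=0, x2=0, x3=0, x4=1: circuit gives 0, formula gives 0.
At x1=0, x2=0, x3=0, x4=0: circuit gives 1, formula gives 1.
Agrees on all 16 inputs.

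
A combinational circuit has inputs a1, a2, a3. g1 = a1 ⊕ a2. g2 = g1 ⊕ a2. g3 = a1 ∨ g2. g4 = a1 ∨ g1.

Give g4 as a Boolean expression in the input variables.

a1 ∨ (a1 ⊕ a2)

g1 = a1 ⊕ a2
g4 = a1 ∨ g1 = a1 ∨ (a1 ⊕ a2)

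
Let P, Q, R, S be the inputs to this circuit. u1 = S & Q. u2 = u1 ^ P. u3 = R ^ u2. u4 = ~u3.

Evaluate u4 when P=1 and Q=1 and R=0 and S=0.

u1 = 0 & 1 = 0
u2 = 0 ^ 1 = 1
u3 = 0 ^ 1 = 1
u4 = ~1 = 0

0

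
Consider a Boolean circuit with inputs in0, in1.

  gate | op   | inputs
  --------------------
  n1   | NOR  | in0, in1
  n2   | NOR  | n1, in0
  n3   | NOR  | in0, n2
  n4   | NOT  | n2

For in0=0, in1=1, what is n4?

0

n1 = 0 NOR 1 = 0
n2 = 0 NOR 0 = 1
n4 = NOT 1 = 0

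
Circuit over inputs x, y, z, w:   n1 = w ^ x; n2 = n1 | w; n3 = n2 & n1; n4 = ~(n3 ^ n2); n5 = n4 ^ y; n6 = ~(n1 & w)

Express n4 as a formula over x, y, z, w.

n1 = w ^ x
n2 = n1 | w = (w ^ x) | w
n3 = n2 & n1 = ((w ^ x) | w) & (w ^ x)
n4 = ~(n3 ^ n2) = ~((((w ^ x) | w) & (w ^ x)) ^ ((w ^ x) | w))

~((((w ^ x) | w) & (w ^ x)) ^ ((w ^ x) | w))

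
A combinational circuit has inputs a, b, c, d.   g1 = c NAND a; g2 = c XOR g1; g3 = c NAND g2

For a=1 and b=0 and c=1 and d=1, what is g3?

g1 = 1 NAND 1 = 0
g2 = 1 XOR 0 = 1
g3 = 1 NAND 1 = 0

0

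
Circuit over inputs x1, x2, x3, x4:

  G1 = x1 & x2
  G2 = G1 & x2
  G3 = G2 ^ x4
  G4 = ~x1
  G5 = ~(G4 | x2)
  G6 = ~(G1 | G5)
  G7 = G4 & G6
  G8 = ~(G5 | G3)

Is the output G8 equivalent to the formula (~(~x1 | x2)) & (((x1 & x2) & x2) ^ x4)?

No

G1 = x1 & x2
G2 = G1 & x2 = (x1 & x2) & x2
G3 = G2 ^ x4 = ((x1 & x2) & x2) ^ x4
G4 = ~x1
G5 = ~(G4 | x2) = ~(~x1 | x2)
G8 = ~(G5 | G3) = ~((~(~x1 | x2)) | (((x1 & x2) & x2) ^ x4))
At x1=0, x2=0, x3=0, x4=0: circuit gives 1, formula gives 0.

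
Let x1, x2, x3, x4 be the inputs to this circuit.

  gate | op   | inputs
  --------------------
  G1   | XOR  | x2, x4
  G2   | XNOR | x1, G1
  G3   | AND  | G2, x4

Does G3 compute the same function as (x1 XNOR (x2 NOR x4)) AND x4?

G1 = x2 XOR x4
G2 = x1 XNOR G1 = x1 XNOR (x2 XOR x4)
G3 = G2 AND x4 = (x1 XNOR (x2 XOR x4)) AND x4
At x1=0, x2=0, x3=0, x4=1: circuit gives 0, formula gives 1.

No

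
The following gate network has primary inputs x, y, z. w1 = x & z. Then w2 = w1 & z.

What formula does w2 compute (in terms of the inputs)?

(x & z) & z

w1 = x & z
w2 = w1 & z = (x & z) & z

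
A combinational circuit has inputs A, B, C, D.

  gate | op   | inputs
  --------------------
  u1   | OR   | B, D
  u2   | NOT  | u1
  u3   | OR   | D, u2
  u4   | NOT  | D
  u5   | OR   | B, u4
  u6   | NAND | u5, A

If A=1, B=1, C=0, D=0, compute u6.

0

u4 = NOT 0 = 1
u5 = 1 OR 1 = 1
u6 = 1 NAND 1 = 0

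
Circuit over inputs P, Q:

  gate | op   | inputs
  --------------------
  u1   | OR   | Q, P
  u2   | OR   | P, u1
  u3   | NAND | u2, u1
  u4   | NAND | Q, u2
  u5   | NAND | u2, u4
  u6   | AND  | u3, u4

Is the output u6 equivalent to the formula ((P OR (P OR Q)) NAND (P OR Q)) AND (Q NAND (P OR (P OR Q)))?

u1 = Q OR P
u2 = P OR u1 = P OR (Q OR P)
u3 = u2 NAND u1 = (P OR (Q OR P)) NAND (Q OR P)
u4 = Q NAND u2 = Q NAND (P OR (Q OR P))
u6 = u3 AND u4 = ((P OR (Q OR P)) NAND (Q OR P)) AND (Q NAND (P OR (Q OR P)))
At P=0, Q=1: circuit gives 0, formula gives 0.
At P=0, Q=0: circuit gives 1, formula gives 1.
Agrees on all 4 inputs.

Yes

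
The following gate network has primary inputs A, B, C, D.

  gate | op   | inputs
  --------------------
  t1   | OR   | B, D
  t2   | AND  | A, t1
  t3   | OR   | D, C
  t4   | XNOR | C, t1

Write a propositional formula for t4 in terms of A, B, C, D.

C XNOR (B OR D)

t1 = B OR D
t4 = C XNOR t1 = C XNOR (B OR D)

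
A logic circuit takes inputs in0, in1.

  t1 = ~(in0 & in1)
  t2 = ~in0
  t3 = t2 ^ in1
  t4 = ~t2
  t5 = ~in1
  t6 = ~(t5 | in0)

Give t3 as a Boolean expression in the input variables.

t2 = ~in0
t3 = t2 ^ in1 = ~in0 ^ in1

~in0 ^ in1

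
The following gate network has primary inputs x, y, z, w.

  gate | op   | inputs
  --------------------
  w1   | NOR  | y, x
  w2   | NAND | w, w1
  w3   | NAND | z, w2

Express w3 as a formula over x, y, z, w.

z NAND (w NAND (y NOR x))

w1 = y NOR x
w2 = w NAND w1 = w NAND (y NOR x)
w3 = z NAND w2 = z NAND (w NAND (y NOR x))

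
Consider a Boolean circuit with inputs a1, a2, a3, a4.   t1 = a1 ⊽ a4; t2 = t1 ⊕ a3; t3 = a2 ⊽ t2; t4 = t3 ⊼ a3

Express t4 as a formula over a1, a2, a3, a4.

(a2 ⊽ ((a1 ⊽ a4) ⊕ a3)) ⊼ a3

t1 = a1 ⊽ a4
t2 = t1 ⊕ a3 = (a1 ⊽ a4) ⊕ a3
t3 = a2 ⊽ t2 = a2 ⊽ ((a1 ⊽ a4) ⊕ a3)
t4 = t3 ⊼ a3 = (a2 ⊽ ((a1 ⊽ a4) ⊕ a3)) ⊼ a3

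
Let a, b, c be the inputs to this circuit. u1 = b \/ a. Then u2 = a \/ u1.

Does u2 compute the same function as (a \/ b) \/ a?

u1 = b \/ a
u2 = a \/ u1 = a \/ (b \/ a)
At a=0, b=0, c=0: circuit gives 0, formula gives 0.
At a=0, b=1, c=0: circuit gives 1, formula gives 1.
Agrees on all 8 inputs.

Yes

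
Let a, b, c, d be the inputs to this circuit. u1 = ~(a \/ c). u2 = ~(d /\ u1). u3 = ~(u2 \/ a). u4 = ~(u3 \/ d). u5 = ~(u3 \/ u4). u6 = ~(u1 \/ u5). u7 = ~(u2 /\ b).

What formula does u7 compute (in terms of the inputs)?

~((~(d /\ (~(a \/ c)))) /\ b)

u1 = ~(a \/ c)
u2 = ~(d /\ u1) = ~(d /\ (~(a \/ c)))
u7 = ~(u2 /\ b) = ~((~(d /\ (~(a \/ c)))) /\ b)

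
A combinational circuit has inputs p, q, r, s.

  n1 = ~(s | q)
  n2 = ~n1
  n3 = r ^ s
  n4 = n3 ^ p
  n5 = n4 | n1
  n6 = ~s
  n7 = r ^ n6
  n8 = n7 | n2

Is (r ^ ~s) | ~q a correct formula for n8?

No

n1 = ~(s | q)
n2 = ~n1 = ~(~(s | q))
n6 = ~s
n7 = r ^ n6 = r ^ ~s
n8 = n7 | n2 = (r ^ ~s) | ~(~(s | q))
At p=0, q=0, r=1, s=0: circuit gives 0, formula gives 1.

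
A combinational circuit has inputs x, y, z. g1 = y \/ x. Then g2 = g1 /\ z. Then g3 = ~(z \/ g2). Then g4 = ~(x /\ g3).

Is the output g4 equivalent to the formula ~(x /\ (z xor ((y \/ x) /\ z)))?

No

g1 = y \/ x
g2 = g1 /\ z = (y \/ x) /\ z
g3 = ~(z \/ g2) = ~(z \/ ((y \/ x) /\ z))
g4 = ~(x /\ g3) = ~(x /\ (~(z \/ ((y \/ x) /\ z))))
At x=1, y=0, z=0: circuit gives 0, formula gives 1.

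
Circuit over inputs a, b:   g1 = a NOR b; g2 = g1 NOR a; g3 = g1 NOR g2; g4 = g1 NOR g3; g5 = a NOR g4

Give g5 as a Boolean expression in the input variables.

a NOR ((a NOR b) NOR ((a NOR b) NOR ((a NOR b) NOR a)))

g1 = a NOR b
g2 = g1 NOR a = (a NOR b) NOR a
g3 = g1 NOR g2 = (a NOR b) NOR ((a NOR b) NOR a)
g4 = g1 NOR g3 = (a NOR b) NOR ((a NOR b) NOR ((a NOR b) NOR a))
g5 = a NOR g4 = a NOR ((a NOR b) NOR ((a NOR b) NOR ((a NOR b) NOR a)))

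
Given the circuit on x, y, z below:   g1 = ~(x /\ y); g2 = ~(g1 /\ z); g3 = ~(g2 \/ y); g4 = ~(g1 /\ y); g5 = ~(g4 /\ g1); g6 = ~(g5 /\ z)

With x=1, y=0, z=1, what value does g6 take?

1

g1 = ~(1 /\ 0) = 1
g4 = ~(1 /\ 0) = 1
g5 = ~(1 /\ 1) = 0
g6 = ~(0 /\ 1) = 1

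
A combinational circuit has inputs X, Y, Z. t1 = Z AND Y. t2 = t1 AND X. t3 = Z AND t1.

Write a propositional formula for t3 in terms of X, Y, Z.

t1 = Z AND Y
t3 = Z AND t1 = Z AND (Z AND Y)

Z AND (Z AND Y)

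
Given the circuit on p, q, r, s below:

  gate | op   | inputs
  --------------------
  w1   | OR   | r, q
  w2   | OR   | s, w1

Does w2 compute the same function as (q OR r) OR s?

Yes

w1 = r OR q
w2 = s OR w1 = s OR (r OR q)
At p=0, q=0, r=0, s=0: circuit gives 0, formula gives 0.
At p=0, q=0, r=0, s=1: circuit gives 1, formula gives 1.
Agrees on all 16 inputs.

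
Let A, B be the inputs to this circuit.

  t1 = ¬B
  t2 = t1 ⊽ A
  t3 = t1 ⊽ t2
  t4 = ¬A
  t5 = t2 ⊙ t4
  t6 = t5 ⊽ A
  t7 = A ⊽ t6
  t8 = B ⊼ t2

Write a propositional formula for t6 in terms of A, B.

t1 = ¬B
t2 = t1 ⊽ A = ¬B ⊽ A
t4 = ¬A
t5 = t2 ⊙ t4 = (¬B ⊽ A) ⊙ ¬A
t6 = t5 ⊽ A = ((¬B ⊽ A) ⊙ ¬A) ⊽ A

((¬B ⊽ A) ⊙ ¬A) ⊽ A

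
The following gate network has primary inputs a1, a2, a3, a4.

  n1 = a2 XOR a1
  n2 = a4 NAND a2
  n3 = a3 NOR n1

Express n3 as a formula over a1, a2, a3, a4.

a3 NOR (a2 XOR a1)

n1 = a2 XOR a1
n3 = a3 NOR n1 = a3 NOR (a2 XOR a1)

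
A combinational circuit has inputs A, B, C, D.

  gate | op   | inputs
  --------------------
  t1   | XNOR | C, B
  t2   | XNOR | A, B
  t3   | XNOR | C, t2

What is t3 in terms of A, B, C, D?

C XNOR (A XNOR B)

t2 = A XNOR B
t3 = C XNOR t2 = C XNOR (A XNOR B)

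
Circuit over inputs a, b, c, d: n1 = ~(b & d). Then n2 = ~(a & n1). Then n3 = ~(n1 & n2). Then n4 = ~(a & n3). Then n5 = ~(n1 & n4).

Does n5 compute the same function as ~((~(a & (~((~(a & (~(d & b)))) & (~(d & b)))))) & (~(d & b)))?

n1 = ~(b & d)
n2 = ~(a & n1) = ~(a & (~(b & d)))
n3 = ~(n1 & n2) = ~((~(b & d)) & (~(a & (~(b & d)))))
n4 = ~(a & n3) = ~(a & (~((~(b & d)) & (~(a & (~(b & d)))))))
n5 = ~(n1 & n4) = ~((~(b & d)) & (~(a & (~((~(b & d)) & (~(a & (~(b & d)))))))))
At a=0, b=0, c=0, d=0: circuit gives 0, formula gives 0.
At a=0, b=1, c=0, d=1: circuit gives 1, formula gives 1.
Agrees on all 16 inputs.

Yes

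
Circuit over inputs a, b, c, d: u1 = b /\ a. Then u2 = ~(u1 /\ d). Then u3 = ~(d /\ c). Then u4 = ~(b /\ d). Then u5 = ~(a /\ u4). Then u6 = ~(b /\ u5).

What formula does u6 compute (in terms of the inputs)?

~(b /\ (~(a /\ (~(b /\ d)))))

u4 = ~(b /\ d)
u5 = ~(a /\ u4) = ~(a /\ (~(b /\ d)))
u6 = ~(b /\ u5) = ~(b /\ (~(a /\ (~(b /\ d)))))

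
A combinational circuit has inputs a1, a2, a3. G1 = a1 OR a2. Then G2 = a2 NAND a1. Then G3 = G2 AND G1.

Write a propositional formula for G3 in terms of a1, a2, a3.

G1 = a1 OR a2
G2 = a2 NAND a1
G3 = G2 AND G1 = (a2 NAND a1) AND (a1 OR a2)

(a2 NAND a1) AND (a1 OR a2)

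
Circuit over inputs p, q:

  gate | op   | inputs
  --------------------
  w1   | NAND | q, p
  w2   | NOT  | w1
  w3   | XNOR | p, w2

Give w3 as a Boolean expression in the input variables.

w1 = q NAND p
w2 = NOT w1 = NOT (q NAND p)
w3 = p XNOR w2 = p XNOR NOT (q NAND p)

p XNOR NOT (q NAND p)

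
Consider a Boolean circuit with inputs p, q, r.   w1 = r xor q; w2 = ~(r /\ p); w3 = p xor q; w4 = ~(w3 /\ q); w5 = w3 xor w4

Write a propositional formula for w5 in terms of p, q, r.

(p xor q) xor (~((p xor q) /\ q))

w3 = p xor q
w4 = ~(w3 /\ q) = ~((p xor q) /\ q)
w5 = w3 xor w4 = (p xor q) xor (~((p xor q) /\ q))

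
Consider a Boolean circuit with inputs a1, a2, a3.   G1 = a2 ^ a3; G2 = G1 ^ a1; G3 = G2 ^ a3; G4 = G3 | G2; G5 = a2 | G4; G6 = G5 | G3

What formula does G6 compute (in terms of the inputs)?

G1 = a2 ^ a3
G2 = G1 ^ a1 = (a2 ^ a3) ^ a1
G3 = G2 ^ a3 = ((a2 ^ a3) ^ a1) ^ a3
G4 = G3 | G2 = (((a2 ^ a3) ^ a1) ^ a3) | ((a2 ^ a3) ^ a1)
G5 = a2 | G4 = a2 | ((((a2 ^ a3) ^ a1) ^ a3) | ((a2 ^ a3) ^ a1))
G6 = G5 | G3 = (a2 | ((((a2 ^ a3) ^ a1) ^ a3) | ((a2 ^ a3) ^ a1))) | (((a2 ^ a3) ^ a1) ^ a3)

(a2 | ((((a2 ^ a3) ^ a1) ^ a3) | ((a2 ^ a3) ^ a1))) | (((a2 ^ a3) ^ a1) ^ a3)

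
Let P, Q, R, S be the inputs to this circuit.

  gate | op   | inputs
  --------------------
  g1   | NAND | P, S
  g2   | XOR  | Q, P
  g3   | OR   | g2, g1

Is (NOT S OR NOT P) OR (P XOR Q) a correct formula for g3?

Yes

g1 = P NAND S
g2 = Q XOR P
g3 = g2 OR g1 = (Q XOR P) OR (P NAND S)
At P=1, Q=1, R=0, S=1: circuit gives 0, formula gives 0.
At P=0, Q=0, R=0, S=0: circuit gives 1, formula gives 1.
Agrees on all 16 inputs.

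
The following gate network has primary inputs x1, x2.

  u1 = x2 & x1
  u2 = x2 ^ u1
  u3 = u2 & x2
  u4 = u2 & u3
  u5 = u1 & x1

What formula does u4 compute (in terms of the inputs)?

(x2 ^ (x2 & x1)) & ((x2 ^ (x2 & x1)) & x2)

u1 = x2 & x1
u2 = x2 ^ u1 = x2 ^ (x2 & x1)
u3 = u2 & x2 = (x2 ^ (x2 & x1)) & x2
u4 = u2 & u3 = (x2 ^ (x2 & x1)) & ((x2 ^ (x2 & x1)) & x2)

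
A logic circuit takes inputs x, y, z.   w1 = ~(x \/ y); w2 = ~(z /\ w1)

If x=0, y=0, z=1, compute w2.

w1 = ~(0 \/ 0) = 1
w2 = ~(1 /\ 1) = 0

0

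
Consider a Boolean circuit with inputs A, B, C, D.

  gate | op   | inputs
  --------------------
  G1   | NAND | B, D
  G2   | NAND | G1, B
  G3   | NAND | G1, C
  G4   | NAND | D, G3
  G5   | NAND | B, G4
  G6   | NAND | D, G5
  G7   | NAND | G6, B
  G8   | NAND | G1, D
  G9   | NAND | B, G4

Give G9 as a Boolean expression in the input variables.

B NAND (D NAND ((B NAND D) NAND C))

G1 = B NAND D
G3 = G1 NAND C = (B NAND D) NAND C
G4 = D NAND G3 = D NAND ((B NAND D) NAND C)
G9 = B NAND G4 = B NAND (D NAND ((B NAND D) NAND C))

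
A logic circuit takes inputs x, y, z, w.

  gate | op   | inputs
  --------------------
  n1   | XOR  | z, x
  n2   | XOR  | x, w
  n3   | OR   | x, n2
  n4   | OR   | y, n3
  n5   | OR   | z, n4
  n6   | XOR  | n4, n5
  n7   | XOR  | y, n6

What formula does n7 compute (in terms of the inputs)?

y XOR ((y OR (x OR (x XOR w))) XOR (z OR (y OR (x OR (x XOR w)))))

n2 = x XOR w
n3 = x OR n2 = x OR (x XOR w)
n4 = y OR n3 = y OR (x OR (x XOR w))
n5 = z OR n4 = z OR (y OR (x OR (x XOR w)))
n6 = n4 XOR n5 = (y OR (x OR (x XOR w))) XOR (z OR (y OR (x OR (x XOR w))))
n7 = y XOR n6 = y XOR ((y OR (x OR (x XOR w))) XOR (z OR (y OR (x OR (x XOR w)))))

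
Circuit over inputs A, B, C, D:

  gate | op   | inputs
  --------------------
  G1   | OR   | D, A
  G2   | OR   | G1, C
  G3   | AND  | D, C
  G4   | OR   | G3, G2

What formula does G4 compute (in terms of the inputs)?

G1 = D OR A
G2 = G1 OR C = (D OR A) OR C
G3 = D AND C
G4 = G3 OR G2 = (D AND C) OR ((D OR A) OR C)

(D AND C) OR ((D OR A) OR C)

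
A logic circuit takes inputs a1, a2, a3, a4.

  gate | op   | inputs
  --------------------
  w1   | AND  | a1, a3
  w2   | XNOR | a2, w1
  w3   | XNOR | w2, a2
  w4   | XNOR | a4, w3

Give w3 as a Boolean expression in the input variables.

(a2 XNOR (a1 AND a3)) XNOR a2

w1 = a1 AND a3
w2 = a2 XNOR w1 = a2 XNOR (a1 AND a3)
w3 = w2 XNOR a2 = (a2 XNOR (a1 AND a3)) XNOR a2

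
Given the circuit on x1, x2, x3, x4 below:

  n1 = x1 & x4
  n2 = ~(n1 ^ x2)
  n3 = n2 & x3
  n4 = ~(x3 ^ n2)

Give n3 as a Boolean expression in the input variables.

n1 = x1 & x4
n2 = ~(n1 ^ x2) = ~((x1 & x4) ^ x2)
n3 = n2 & x3 = (~((x1 & x4) ^ x2)) & x3

(~((x1 & x4) ^ x2)) & x3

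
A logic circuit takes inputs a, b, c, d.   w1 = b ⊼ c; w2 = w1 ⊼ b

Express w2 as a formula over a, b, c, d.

w1 = b ⊼ c
w2 = w1 ⊼ b = (b ⊼ c) ⊼ b

(b ⊼ c) ⊼ b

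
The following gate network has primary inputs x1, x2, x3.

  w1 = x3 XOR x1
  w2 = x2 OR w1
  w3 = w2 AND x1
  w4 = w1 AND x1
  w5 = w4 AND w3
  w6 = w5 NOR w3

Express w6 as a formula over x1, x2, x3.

w1 = x3 XOR x1
w2 = x2 OR w1 = x2 OR (x3 XOR x1)
w3 = w2 AND x1 = (x2 OR (x3 XOR x1)) AND x1
w4 = w1 AND x1 = (x3 XOR x1) AND x1
w5 = w4 AND w3 = ((x3 XOR x1) AND x1) AND ((x2 OR (x3 XOR x1)) AND x1)
w6 = w5 NOR w3 = (((x3 XOR x1) AND x1) AND ((x2 OR (x3 XOR x1)) AND x1)) NOR ((x2 OR (x3 XOR x1)) AND x1)

(((x3 XOR x1) AND x1) AND ((x2 OR (x3 XOR x1)) AND x1)) NOR ((x2 OR (x3 XOR x1)) AND x1)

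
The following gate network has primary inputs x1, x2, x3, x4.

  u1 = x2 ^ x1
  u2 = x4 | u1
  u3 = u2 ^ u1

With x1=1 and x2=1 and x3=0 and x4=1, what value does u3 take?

1

u1 = 1 ^ 1 = 0
u2 = 1 | 0 = 1
u3 = 1 ^ 0 = 1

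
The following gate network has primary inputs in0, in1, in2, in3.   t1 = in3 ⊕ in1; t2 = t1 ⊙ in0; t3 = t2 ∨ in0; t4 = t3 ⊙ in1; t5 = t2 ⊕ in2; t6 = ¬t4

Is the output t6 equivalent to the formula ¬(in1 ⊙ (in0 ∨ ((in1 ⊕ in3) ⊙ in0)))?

Yes

t1 = in3 ⊕ in1
t2 = t1 ⊙ in0 = (in3 ⊕ in1) ⊙ in0
t3 = t2 ∨ in0 = ((in3 ⊕ in1) ⊙ in0) ∨ in0
t4 = t3 ⊙ in1 = (((in3 ⊕ in1) ⊙ in0) ∨ in0) ⊙ in1
t6 = ¬t4 = ¬((((in3 ⊕ in1) ⊙ in0) ∨ in0) ⊙ in1)
At in0=0, in1=0, in2=0, in3=1: circuit gives 0, formula gives 0.
At in0=0, in1=0, in2=0, in3=0: circuit gives 1, formula gives 1.
Agrees on all 16 inputs.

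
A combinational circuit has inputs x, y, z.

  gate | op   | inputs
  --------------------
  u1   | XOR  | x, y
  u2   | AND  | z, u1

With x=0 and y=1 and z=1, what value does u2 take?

u1 = 0 XOR 1 = 1
u2 = 1 AND 1 = 1

1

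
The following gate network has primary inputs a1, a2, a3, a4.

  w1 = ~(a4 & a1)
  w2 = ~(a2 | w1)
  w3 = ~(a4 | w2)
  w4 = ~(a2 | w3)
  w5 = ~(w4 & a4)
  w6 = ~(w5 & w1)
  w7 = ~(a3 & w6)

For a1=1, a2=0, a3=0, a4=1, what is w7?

1

w1 = ~(1 & 1) = 0
w2 = ~(0 | 0) = 1
w3 = ~(1 | 1) = 0
w4 = ~(0 | 0) = 1
w5 = ~(1 & 1) = 0
w6 = ~(0 & 0) = 1
w7 = ~(0 & 1) = 1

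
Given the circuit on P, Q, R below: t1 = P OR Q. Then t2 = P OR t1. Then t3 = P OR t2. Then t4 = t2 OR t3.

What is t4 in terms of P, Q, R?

(P OR (P OR Q)) OR (P OR (P OR (P OR Q)))

t1 = P OR Q
t2 = P OR t1 = P OR (P OR Q)
t3 = P OR t2 = P OR (P OR (P OR Q))
t4 = t2 OR t3 = (P OR (P OR Q)) OR (P OR (P OR (P OR Q)))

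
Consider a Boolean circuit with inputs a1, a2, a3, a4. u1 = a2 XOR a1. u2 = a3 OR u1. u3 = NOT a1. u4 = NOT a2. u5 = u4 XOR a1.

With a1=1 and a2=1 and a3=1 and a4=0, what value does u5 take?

1

u4 = NOT 1 = 0
u5 = 0 XOR 1 = 1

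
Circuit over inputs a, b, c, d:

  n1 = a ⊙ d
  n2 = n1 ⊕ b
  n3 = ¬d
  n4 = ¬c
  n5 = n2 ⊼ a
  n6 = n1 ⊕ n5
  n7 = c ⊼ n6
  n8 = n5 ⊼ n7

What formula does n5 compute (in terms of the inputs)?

n1 = a ⊙ d
n2 = n1 ⊕ b = (a ⊙ d) ⊕ b
n5 = n2 ⊼ a = ((a ⊙ d) ⊕ b) ⊼ a

((a ⊙ d) ⊕ b) ⊼ a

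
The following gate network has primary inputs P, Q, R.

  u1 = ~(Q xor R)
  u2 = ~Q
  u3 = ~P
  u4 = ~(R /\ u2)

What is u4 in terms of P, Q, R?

~(R /\ ~Q)

u2 = ~Q
u4 = ~(R /\ u2) = ~(R /\ ~Q)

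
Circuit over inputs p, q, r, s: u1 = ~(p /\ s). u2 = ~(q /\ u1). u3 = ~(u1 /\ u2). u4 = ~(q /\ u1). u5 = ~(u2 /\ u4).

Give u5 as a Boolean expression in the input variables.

u1 = ~(p /\ s)
u2 = ~(q /\ u1) = ~(q /\ (~(p /\ s)))
u4 = ~(q /\ u1) = ~(q /\ (~(p /\ s)))
u5 = ~(u2 /\ u4) = ~((~(q /\ (~(p /\ s)))) /\ (~(q /\ (~(p /\ s)))))

~((~(q /\ (~(p /\ s)))) /\ (~(q /\ (~(p /\ s)))))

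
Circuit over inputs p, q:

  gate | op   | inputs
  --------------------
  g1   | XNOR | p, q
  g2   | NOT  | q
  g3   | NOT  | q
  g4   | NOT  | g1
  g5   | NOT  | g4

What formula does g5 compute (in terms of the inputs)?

NOT NOT (p XNOR q)

g1 = p XNOR q
g4 = NOT g1 = NOT (p XNOR q)
g5 = NOT g4 = NOT NOT (p XNOR q)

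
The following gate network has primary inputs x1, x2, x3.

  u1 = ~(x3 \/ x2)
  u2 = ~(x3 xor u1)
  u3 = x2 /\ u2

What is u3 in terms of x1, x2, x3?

x2 /\ (~(x3 xor (~(x3 \/ x2))))

u1 = ~(x3 \/ x2)
u2 = ~(x3 xor u1) = ~(x3 xor (~(x3 \/ x2)))
u3 = x2 /\ u2 = x2 /\ (~(x3 xor (~(x3 \/ x2))))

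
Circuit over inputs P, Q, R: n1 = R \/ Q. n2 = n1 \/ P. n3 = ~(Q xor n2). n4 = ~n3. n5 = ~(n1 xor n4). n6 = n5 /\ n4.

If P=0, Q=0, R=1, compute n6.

1

n1 = 1 \/ 0 = 1
n2 = 1 \/ 0 = 1
n3 = ~(0 xor 1) = 0
n4 = ~0 = 1
n5 = ~(1 xor 1) = 1
n6 = 1 /\ 1 = 1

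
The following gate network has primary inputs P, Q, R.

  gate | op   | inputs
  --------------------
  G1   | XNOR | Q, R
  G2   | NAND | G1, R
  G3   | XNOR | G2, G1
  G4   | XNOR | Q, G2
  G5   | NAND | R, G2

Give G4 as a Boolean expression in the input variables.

G1 = Q XNOR R
G2 = G1 NAND R = (Q XNOR R) NAND R
G4 = Q XNOR G2 = Q XNOR ((Q XNOR R) NAND R)

Q XNOR ((Q XNOR R) NAND R)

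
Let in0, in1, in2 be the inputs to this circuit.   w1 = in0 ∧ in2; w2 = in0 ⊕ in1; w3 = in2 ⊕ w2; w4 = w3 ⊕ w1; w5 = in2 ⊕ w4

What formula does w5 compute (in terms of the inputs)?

w1 = in0 ∧ in2
w2 = in0 ⊕ in1
w3 = in2 ⊕ w2 = in2 ⊕ (in0 ⊕ in1)
w4 = w3 ⊕ w1 = (in2 ⊕ (in0 ⊕ in1)) ⊕ (in0 ∧ in2)
w5 = in2 ⊕ w4 = in2 ⊕ ((in2 ⊕ (in0 ⊕ in1)) ⊕ (in0 ∧ in2))

in2 ⊕ ((in2 ⊕ (in0 ⊕ in1)) ⊕ (in0 ∧ in2))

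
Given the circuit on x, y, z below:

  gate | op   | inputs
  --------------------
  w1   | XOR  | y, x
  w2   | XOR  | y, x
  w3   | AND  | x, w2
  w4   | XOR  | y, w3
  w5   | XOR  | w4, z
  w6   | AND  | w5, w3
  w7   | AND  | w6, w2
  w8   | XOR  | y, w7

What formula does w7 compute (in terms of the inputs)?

w2 = y XOR x
w3 = x AND w2 = x AND (y XOR x)
w4 = y XOR w3 = y XOR (x AND (y XOR x))
w5 = w4 XOR z = (y XOR (x AND (y XOR x))) XOR z
w6 = w5 AND w3 = ((y XOR (x AND (y XOR x))) XOR z) AND (x AND (y XOR x))
w7 = w6 AND w2 = (((y XOR (x AND (y XOR x))) XOR z) AND (x AND (y XOR x))) AND (y XOR x)

(((y XOR (x AND (y XOR x))) XOR z) AND (x AND (y XOR x))) AND (y XOR x)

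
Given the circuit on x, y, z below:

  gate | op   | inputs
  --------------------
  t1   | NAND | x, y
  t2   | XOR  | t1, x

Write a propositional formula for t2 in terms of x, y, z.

(x NAND y) XOR x

t1 = x NAND y
t2 = t1 XOR x = (x NAND y) XOR x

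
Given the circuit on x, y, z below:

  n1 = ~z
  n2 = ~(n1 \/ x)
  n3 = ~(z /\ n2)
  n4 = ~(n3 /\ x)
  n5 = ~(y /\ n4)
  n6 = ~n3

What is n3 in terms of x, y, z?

~(z /\ (~(~z \/ x)))

n1 = ~z
n2 = ~(n1 \/ x) = ~(~z \/ x)
n3 = ~(z /\ n2) = ~(z /\ (~(~z \/ x)))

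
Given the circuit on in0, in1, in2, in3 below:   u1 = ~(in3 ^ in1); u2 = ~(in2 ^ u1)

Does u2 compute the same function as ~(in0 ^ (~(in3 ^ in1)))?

No

u1 = ~(in3 ^ in1)
u2 = ~(in2 ^ u1) = ~(in2 ^ (~(in3 ^ in1)))
At in0=0, in1=0, in2=1, in3=0: circuit gives 1, formula gives 0.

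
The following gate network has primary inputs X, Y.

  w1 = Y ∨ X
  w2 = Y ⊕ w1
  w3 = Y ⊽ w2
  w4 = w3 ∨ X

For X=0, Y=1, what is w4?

0

w1 = 1 ∨ 0 = 1
w2 = 1 ⊕ 1 = 0
w3 = 1 ⊽ 0 = 0
w4 = 0 ∨ 0 = 0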